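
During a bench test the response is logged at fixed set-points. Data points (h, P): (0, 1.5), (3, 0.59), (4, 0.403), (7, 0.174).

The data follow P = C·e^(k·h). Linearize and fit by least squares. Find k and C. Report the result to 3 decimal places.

Linearized form: ln P = k·h + ln C. From the 4 transformed points,
AᵀA = [[74.0000, 14.0000]; [14.0000, 4]], rhs = [-17.4591, -2.7797]ᵀ  (here Σh = 14.0000, Σ(h)² = 74.0000, Σln P = -2.7797, Σh·ln P = -17.4591).
Slope k = (n·Σh·ln P − Σh·Σln P)/(n·Σ(h)² − (Σh)²) = (4·-17.4591 − 14.0000·-2.7797)/100.0000 = -0.30921; ln C = (Σln P − k·Σh)/n = 0.38730, so C = exp(0.38730) = 1.47300.

k = -0.309, C = 1.473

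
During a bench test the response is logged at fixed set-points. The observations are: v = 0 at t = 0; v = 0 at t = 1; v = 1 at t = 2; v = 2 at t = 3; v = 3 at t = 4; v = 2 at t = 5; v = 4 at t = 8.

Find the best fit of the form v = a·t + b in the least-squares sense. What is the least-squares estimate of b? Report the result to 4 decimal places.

Normal-equation sums: Σt·t = 119, Σt = 23, Σ1 = 7.
Right-hand side: Σt·v = 62, Σv = 12.
det = 119·7 − 23² = 304.
a = (62·7 − 23·12)/304 = 79/152; b = (119·12 − 23·62)/304 = 1/152.

b = 0.0066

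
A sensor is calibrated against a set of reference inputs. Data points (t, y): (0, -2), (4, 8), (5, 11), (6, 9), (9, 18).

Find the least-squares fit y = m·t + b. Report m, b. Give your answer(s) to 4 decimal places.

Forming MᵀM = [[158, 24]; [24, 5]] and Mᵀy = [303, 44]ᵀ gives MᵀM·[m, b]ᵀ = Mᵀy.
Δ = 158·5 − 24² = 214.
m = (303·5 − 24·44)/214 = 459/214; b = (158·44 − 24·303)/214 = -160/107.

m = 2.1449, b = -1.4953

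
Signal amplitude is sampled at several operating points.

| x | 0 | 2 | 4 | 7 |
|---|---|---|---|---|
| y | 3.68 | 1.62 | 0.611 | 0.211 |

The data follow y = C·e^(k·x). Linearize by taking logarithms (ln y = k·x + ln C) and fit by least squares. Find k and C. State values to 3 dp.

Taking logs, ln y = k·x + ln C, so regress ln y on x.
Σx = 13.0000, Σ(x)² = 69.0000, Σln y = -0.2632, Σx·ln y = -11.8971.
Equations: 69.0000·k + 13.0000·ln C = -11.8971;  13.0000·k + 4·ln C = -0.2632.
Slope k = (n·Σx·ln y − Σx·Σln y)/(n·Σ(x)² − (Σx)²) = (4·-11.8971 − 13.0000·-0.2632)/107.0000 = -0.41277; ln C = (Σln y − k·Σx)/n = 1.27570, so C = exp(1.27570) = 3.58121.

k = -0.413, C = 3.581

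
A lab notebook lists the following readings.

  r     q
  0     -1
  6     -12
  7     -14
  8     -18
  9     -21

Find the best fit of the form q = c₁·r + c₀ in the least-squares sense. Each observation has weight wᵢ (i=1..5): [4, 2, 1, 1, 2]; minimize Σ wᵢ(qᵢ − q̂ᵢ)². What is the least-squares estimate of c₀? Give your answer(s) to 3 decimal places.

Normal-equation sums: Σwᵢ·r·r = 347, Σwᵢ·r = 45, Σwᵢ·1 = 10.
Right-hand side: Σwᵢ·r·q = -764, Σwᵢ·q = -102.
Normal equations: [[347, 45]; [45, 10]]·[c₁, c₀]ᵀ = [-764, -102]ᵀ.
Determinant 347·10 − 45² = 1445.
c₁ = ((-764)·10 − 45·(-102))/1445 = -610/289; c₀ = (347·(-102) − 45·(-764))/1445 = -1014/1445.

c₀ = -0.702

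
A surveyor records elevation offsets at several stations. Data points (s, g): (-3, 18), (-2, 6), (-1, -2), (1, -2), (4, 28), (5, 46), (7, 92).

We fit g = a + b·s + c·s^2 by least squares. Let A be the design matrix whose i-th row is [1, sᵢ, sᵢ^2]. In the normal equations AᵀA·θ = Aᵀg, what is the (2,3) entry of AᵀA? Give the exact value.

Row 2 ↔ basis s, column 3 ↔ basis s^2, so (AᵀA)_{2,3} = Σᵢ (s)·(s^2) = (-3)·(9) + (-2)·(4) + (-1)·(1) + (1)·(1) + (4)·(16) + (5)·(25) + (7)·(49) = 497.

497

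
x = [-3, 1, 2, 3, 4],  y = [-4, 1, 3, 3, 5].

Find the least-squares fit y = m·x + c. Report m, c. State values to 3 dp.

m = 1.260, c = -0.164

The normal equations are: 39·m + 7·c = 48;  7·m + 5·c = 8.
Determinant 39·5 − 7² = 146.
m = (48·5 − 7·8)/146 = 92/73; c = (39·8 − 7·48)/146 = -12/73.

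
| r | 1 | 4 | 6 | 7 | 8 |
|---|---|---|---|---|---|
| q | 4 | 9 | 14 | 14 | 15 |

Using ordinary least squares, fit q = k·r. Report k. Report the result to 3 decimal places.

The normal equations are: 166·k = 342.
k = 342/166 = 2.06024.

k = 2.060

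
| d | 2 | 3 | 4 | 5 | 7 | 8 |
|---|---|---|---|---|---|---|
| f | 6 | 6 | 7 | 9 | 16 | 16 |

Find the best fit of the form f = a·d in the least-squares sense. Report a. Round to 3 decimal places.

a = 2.054

The normal equations are: 167·a = 343.
(Σd·d = 167, Σd·f = 343.)
a = 343/167 = 2.05389.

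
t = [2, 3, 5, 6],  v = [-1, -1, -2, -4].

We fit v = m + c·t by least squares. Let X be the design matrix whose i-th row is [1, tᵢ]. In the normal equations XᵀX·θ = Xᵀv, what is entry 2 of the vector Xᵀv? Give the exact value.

-39

Entry 2 ↔ basis t, so (Xᵀv)_{2} = Σᵢ (t)·vᵢ = (2)·(-1) + (3)·(-1) + (5)·(-2) + (6)·(-4) = -39.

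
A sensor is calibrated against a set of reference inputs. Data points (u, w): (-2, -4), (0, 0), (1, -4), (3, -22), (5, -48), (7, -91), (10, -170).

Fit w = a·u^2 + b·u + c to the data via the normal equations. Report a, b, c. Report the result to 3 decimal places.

a = -1.479, b = -2.166, c = -1.271

Normal-equation sums: Σu^2·u^2 = 13124, Σu^2·u = 1488, Σu^2 = 188, Σu·u = 188, Σu = 24, Σ1 = 7.
And Σu^2·w = -22877, Σu·w = -2639, Σw = -339.
Inverting the 3×3 Gram matrix, [a, b, c]ᵀ = [-368269/248948, -539345/248948, -79090/62237]ᵀ.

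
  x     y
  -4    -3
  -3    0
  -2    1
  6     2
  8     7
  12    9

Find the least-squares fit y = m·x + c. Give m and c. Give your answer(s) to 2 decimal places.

Sums needed: Σx·x = 273, Σx = 17, Σ1 = 6.
And Σx·y = 186, Σy = 16.
So AᵀA·[m, c]ᵀ = Aᵀy: [[273, 17]; [17, 6]]·[m, c]ᵀ = [186, 16]ᵀ.
Eliminating c: 6·(row 1) − 17·(row 2) gives 1349·m = 6·186 − 17·16 = 844, so m = 844/1349.
Then c = (16 − 17·(844/1349))/6 = 1206/1349.

m = 0.63, c = 0.89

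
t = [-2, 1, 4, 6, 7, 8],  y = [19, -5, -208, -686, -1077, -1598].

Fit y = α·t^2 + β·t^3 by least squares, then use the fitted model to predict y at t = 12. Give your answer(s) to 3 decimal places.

Setting ∂/∂α … = 0 gives: 8066·α + 58344·β = -182998;  58344·α + 430610·β = -1349232.
(Σt^2·t^2 = 8066, Σt^2·t^3 = 58344, Σt^3·t^3 = 430610, Σt^2·y = -182998, Σt^3·y = -1349232.)
Eliminating β: 430610·(row 1) − 58344·(row 2) gives 69277924·α = 430610·(-182998) − 58344·(-1349232) = -81176972, so α = -1193779/1018793.
Then β = ((-1349232) − 58344·(-1193779/1018793))/430610 = -51517500/17319481.
At t = 12: ŷ = (-1193779/1018793)·(144) + (-51517500/17319481)·(1728) = -91944610992/17319481.

ŷ = -5308.739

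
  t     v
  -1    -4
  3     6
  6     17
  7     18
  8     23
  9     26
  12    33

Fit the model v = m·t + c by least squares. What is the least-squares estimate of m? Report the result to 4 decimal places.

m = 2.9415

Normal-equation sums: Σt·t = 384, Σt = 44, Σ1 = 7.
For Aᵀv: Σt·v = 1064, Σv = 119.
Normal equations: [[384, 44]; [44, 7]]·[m, c]ᵀ = [1064, 119]ᵀ.
Eliminating c: 7·(row 1) − 44·(row 2) gives 752·m = 7·1064 − 44·119 = 2212, so m = 553/188.
Then c = (119 − 44·(553/188))/7 = -70/47.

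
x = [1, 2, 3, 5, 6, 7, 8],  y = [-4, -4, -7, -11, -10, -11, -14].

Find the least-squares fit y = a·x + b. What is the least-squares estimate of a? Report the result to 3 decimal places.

a = -1.394

The normal system MᵀM·[a, b]ᵀ = Mᵀy is [[188, 32]; [32, 7]]·[a, b]ᵀ = [-337, -61]ᵀ.
Eliminating b: 7·(row 1) − 32·(row 2) gives 292·a = 7·(-337) − 32·(-61) = -407, so a = -407/292.
Then b = ((-61) − 32·(-407/292))/7 = -171/73.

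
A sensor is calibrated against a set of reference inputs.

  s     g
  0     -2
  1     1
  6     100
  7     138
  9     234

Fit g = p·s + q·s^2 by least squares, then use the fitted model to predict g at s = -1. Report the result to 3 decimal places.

ĝ = 5.214

Setting ∂/∂p … = 0 gives: 167·p + 1289·q = 3673;  1289·p + 10259·q = 29317.
(Σs·s = 167, Σs·s^2 = 1289, Σs^2·s^2 = 10259, Σs·g = 3673, Σs^2·g = 29317.)
Eliminating q: 10259·(row 1) − 1289·(row 2) gives 51732·p = 10259·3673 − 1289·29317 = -108306, so p = -6017/2874.
Then q = (29317 − 1289·(-6017/2874))/10259 = 8969/2874.
At s = -1: ĝ = (-6017/2874)·(-1) + (8969/2874)·(1) = 7493/1437.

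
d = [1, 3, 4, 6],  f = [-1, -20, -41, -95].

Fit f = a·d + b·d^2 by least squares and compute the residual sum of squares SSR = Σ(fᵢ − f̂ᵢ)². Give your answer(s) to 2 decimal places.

Entries of AᵀA: Σd·d = 62, Σd·d^2 = 308, Σd^2·d^2 = 1634.
And Σd·f = -795, Σd^2·f = -4257.
AᵀA·[a, b]ᵀ = Aᵀf becomes [[62, 308]; [308, 1634]]·[a, b]ᵀ = [-795, -4257]ᵀ.
Eliminating b: 1634·(row 1) − 308·(row 2) gives 6444·a = 1634·(-795) − 308·(-4257) = 12126, so a = 2021/1074.
Then b = ((-4257) − 308·(2021/1074))/1634 = -3179/1074.
Residuals: 14/179, 178/179, -209/179, 48/179; SSR = 435/179.

SSR = 2.43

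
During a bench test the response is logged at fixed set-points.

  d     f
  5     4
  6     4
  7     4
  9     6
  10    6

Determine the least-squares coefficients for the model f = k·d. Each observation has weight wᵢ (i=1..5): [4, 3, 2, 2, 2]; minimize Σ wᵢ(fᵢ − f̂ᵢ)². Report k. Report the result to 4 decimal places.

Entries of MᵀWM: Σwᵢ·d·d = 668.
Moment sums: Σwᵢ·d·f = 436.
k = 436/668 = 0.652695.

k = 0.6527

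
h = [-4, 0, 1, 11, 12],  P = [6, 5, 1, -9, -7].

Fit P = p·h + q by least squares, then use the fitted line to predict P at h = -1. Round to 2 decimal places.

P̂ = 3.90

The normal equations are: 282·p + 20·q = -206;  20·p + 5·q = -4.
Determinant 282·5 − 20² = 1010.
p = ((-206)·5 − 20·(-4))/1010 = -95/101; q = (282·(-4) − 20·(-206))/1010 = 1496/505.
At h = -1: P̂ = (-95/101)·(-1) + (1496/505)·(1) = 1971/505.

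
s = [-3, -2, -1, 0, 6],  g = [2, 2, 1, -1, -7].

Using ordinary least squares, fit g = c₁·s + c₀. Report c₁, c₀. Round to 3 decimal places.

Compute the Gram sums: Σs·s = 50, Σs = 0, Σ1 = 5.
Moment sums: Σs·g = -53, Σg = -3.
Δ = 50·5 − 0² = 250.
c₁ = ((-53)·5 − 0·(-3))/250 = -53/50; c₀ = (50·(-3) − 0·(-53))/250 = -3/5.

c₁ = -1.060, c₀ = -0.600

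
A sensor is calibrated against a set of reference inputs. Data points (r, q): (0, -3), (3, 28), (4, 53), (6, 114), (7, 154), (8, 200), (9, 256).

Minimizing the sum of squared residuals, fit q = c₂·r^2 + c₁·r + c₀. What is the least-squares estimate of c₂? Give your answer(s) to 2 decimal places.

c₂ = 3.03

Entries of XᵀX: Σr^2·r^2 = 14691, Σr^2·r = 1891, Σr^2 = 255, Σr·r = 255, Σr = 37, Σ1 = 7.
For Xᵀq: Σr^2·q = 46286, Σr·q = 5962, Σq = 802.
Inverting the 3×3 Gram matrix, [c₂, c₁, c₀]ᵀ = [137734/45521, 60862/45521, -17678/6503]ᵀ.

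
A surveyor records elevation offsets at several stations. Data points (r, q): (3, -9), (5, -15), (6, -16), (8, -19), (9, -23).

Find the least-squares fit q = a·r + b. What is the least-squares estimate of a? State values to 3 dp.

a = -2.132

Forming MᵀM = [[215, 31]; [31, 5]] and Mᵀq = [-557, -82]ᵀ gives MᵀM·[a, b]ᵀ = Mᵀq.
det = 215·5 − 31² = 114.
a = ((-557)·5 − 31·(-82))/114 = -81/38; b = (215·(-82) − 31·(-557))/114 = -121/38.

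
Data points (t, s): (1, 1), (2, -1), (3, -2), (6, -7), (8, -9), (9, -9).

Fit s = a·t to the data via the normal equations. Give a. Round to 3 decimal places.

Forming MᵀM = [[195]] and Mᵀs = [-202]ᵀ gives MᵀM·[a]ᵀ = Mᵀs.
Hence a = -202 / 195 ≈ -1.0359.

a = -1.036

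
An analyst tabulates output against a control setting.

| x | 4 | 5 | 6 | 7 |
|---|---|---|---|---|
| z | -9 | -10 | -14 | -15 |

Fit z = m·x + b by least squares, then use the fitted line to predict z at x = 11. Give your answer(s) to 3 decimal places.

Setting ∂/∂m … = 0 gives: 126·m + 22·b = -275;  22·m + 4·b = -48.
(Σx·x = 126, Σx = 22, Σ1 = 4, Σx·z = -275, Σz = -48.)
Δ = 126·4 − 22² = 20.
m = ((-275)·4 − 22·(-48))/20 = -11/5; b = (126·(-48) − 22·(-275))/20 = 1/10.
At x = 11: ẑ = (-11/5)·(11) + (1/10)·(1) = -241/10.

ẑ = -24.100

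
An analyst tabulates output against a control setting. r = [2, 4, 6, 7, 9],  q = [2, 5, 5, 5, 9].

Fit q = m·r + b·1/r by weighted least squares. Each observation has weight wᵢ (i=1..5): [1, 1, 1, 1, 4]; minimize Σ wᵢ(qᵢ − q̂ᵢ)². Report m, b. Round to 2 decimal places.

m = 0.96, b = 0.37

Compute the Gram sums: Σwᵢ·r·r = 429, Σwᵢ·r·1/r = 8, Σwᵢ·1/r·1/r = 26041/63504.
And Σwᵢ·r·q = 413, Σwᵢ·1/r·q = 655/84.
XᵀWX·[m, b]ᵀ = XᵀWq becomes [[429, 8]; [8, 26041/63504]]·[m, b]ᵀ = [413, 655/84]ᵀ.
Eliminating b: (26041/63504)·(row 1) − 8·(row 2) gives (2369111/21168)·m = (26041/63504)·413 − 8·(655/84) = 970499/9072, so m = 6793493/7107333.
Then b = ((655/84) − 8·(6793493/7107333))/(26041/63504) = 871668/2369111.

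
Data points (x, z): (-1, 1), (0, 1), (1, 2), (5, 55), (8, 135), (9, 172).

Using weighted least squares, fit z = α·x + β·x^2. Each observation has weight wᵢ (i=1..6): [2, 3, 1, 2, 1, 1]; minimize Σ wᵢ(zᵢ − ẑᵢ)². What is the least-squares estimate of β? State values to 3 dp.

β = 2.023

Forming AᵀWA = [[198, 1490]; [1490, 11910]] and AᵀWz = [3178, 25326]ᵀ gives AᵀWA·[α, β]ᵀ = AᵀWz.
Eliminating β: 11910·(row 1) − 1490·(row 2) gives 138080·α = 11910·3178 − 1490·25326 = 114240, so α = 714/863.
Then β = (25326 − 1490·(714/863))/11910 = 8729/4315.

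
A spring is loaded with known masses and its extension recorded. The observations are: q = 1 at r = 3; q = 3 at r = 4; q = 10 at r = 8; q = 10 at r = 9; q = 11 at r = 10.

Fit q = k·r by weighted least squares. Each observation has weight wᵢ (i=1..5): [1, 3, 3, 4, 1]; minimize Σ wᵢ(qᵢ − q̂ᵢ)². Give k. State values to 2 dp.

k = 1.11

Compute the Gram sums: Σwᵢ·r·r = 673.
For MᵀWq: Σwᵢ·r·q = 749.
Hence k = 749 / 673 ≈ 1.11293.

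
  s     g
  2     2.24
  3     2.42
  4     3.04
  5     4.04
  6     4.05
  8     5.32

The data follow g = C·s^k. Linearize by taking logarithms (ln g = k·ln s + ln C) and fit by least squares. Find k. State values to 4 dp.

Let Y = ln g. Fitting Y = k·ln s + ln C by least squares:
XᵀX = [[13.7340, 8.6587]; [8.6587, 6]], rhs = [11.3004, 7.2685]ᵀ  (here Σln s = 8.6587, Σ(ln s)² = 13.7340, Σln g = 7.2685, Σln s·ln g = 11.3004).
Solving (det = 7.4309): k = 0.65484, ln C = 0.26641.

k = 0.6548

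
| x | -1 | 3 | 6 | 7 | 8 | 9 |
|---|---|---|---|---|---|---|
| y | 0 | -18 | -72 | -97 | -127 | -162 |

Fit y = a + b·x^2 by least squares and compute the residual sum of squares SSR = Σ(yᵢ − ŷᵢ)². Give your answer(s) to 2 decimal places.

Setting ∂/∂a … = 0 gives: 6·a + 240·b = -476;  240·a + 14436·b = -28757.
(Σ1 = 6, Σx^2 = 240, Σx^2·x^2 = 14436, Σy = -476, Σx^2·y = -28757.)
Determinant 6·14436 − 240² = 29016.
a = ((-476)·14436 − 240·(-28757))/29016 = 1256/1209; b = (6·(-28757) − 240·(-476))/29016 = -3239/1612.
Residuals: 361/372, -149/156, -851/1209, 2017/4836, 673/1209, -1379/4836; SSR = 14095/4836.

SSR = 2.91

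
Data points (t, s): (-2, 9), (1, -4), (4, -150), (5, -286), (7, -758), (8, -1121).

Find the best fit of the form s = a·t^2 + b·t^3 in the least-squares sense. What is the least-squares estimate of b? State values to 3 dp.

Sums needed: Σt^2·t^2 = 7395, Σt^2·t^3 = 53693, Σt^3·t^3 = 399579.
And Σt^2·s = -118404, Σt^3·s = -879372.
Normal equations: [[7395, 53693]; [53693, 399579]]·[a, b]ᵀ = [-118404, -879372]ᵀ.
Eliminating b: 399579·(row 1) − 53693·(row 2) gives 71948456·a = 399579·(-118404) − 53693·(-879372) = -95631120, so a = -11953890/8993557.
Then b = ((-879372) − 53693·(-11953890/8993557))/399579 = -18186246/8993557.

b = -2.022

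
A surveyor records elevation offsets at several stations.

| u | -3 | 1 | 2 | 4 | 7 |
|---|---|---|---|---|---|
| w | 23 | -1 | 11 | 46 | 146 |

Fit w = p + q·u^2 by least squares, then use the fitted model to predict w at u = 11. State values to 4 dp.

MᵀM·[p, q]ᵀ = Mᵀw reads: 5·p + 79·q = 225;  79·p + 2755·q = 8140.
Eliminating q: 2755·(row 1) − 79·(row 2) gives 7534·p = 2755·225 − 79·8140 = -23185, so p = -23185/7534.
Then q = (8140 − 79·(-23185/7534))/2755 = 22925/7534.
At u = 11: ŵ = (-23185/7534)·(1) + (22925/7534)·(121) = 1375370/3767.

ŵ = 365.1102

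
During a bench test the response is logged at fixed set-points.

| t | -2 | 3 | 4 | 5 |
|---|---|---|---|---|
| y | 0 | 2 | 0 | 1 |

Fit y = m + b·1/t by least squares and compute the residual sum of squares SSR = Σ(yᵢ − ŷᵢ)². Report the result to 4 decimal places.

With design matrix M, MᵀM = [[4, 17/60]; [17/60, 1669/3600]] and Mᵀy = [3, 13/15]ᵀ.
Eliminating b: (1669/3600)·(row 1) − (17/60)·(row 2) gives (2129/1200)·m = (1669/3600)·3 − (17/60)·(13/15) = 4123/3600, so m = 4123/6387.
Then b = ((13/15) − (17/60)·(4123/6387))/(1669/3600) = 3140/2129.
Residuals: 587/6387, 1837/2129, -6478/6387, 380/6387; SSR = 11402/6387.

SSR = 1.7852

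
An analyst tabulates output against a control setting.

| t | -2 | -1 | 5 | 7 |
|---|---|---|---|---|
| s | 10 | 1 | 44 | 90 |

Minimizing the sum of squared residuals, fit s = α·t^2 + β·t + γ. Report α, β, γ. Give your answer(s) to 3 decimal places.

With design matrix M, MᵀM = [[3043, 459, 79]; [459, 79, 9]; [79, 9, 4]] and Mᵀs = [5551, 829, 145]ᵀ.
Row-reducing yields α = 2197/1068, β = -2297/1780, γ = -3937/2670.

α = 2.057, β = -1.290, γ = -1.475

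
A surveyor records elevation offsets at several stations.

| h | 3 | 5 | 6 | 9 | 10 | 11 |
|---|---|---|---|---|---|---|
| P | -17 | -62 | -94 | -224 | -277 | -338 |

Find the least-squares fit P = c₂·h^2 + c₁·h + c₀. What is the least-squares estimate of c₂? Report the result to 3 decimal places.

Entries of AᵀA: Σh^2·h^2 = 33204, Σh^2·h = 3428, Σh^2 = 372, Σh·h = 372, Σh = 44, Σ1 = 6.
Moment sums: Σh^2·P = -91829, Σh·P = -9429, ΣP = -1012.
Inverting the 3×3 Gram matrix, [c₂, c₁, c₀]ᵀ = [-553/192, 11/64, 415/48]ᵀ.

c₂ = -2.880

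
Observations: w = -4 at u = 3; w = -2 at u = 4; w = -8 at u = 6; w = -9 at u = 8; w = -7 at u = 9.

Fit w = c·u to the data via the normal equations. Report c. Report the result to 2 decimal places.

c = -0.99

The normal equations are: 206·c = -203.
Hence c = -203 / 206 ≈ -0.985437.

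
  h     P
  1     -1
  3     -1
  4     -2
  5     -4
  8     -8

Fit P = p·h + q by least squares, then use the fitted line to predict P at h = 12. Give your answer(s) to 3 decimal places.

P̂ = -11.582

Setting ∂/∂p … = 0 gives: 115·p + 21·q = -96;  21·p + 5·q = -16.
Δ = 115·5 − 21² = 134.
p = ((-96)·5 − 21·(-16))/134 = -72/67; q = (115·(-16) − 21·(-96))/134 = 88/67.
At h = 12: P̂ = (-72/67)·(12) + (88/67)·(1) = -776/67.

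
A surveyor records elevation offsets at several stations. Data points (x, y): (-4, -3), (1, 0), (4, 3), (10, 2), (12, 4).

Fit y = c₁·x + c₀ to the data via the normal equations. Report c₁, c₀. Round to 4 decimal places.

The normal system MᵀM·[c₁, c₀]ᵀ = Mᵀy is [[277, 23]; [23, 5]]·[c₁, c₀]ᵀ = [92, 6]ᵀ.
det = 277·5 − 23² = 856.
c₁ = (92·5 − 23·6)/856 = 161/428; c₀ = (277·6 − 23·92)/856 = -227/428.

c₁ = 0.3762, c₀ = -0.5304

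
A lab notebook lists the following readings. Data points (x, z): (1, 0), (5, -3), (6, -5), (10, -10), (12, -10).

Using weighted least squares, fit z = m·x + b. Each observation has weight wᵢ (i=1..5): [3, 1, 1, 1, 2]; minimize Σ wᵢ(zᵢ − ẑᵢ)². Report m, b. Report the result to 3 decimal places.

MᵀWM·[m, b]ᵀ = MᵀWz reads: 452·m + 48·b = -385;  48·m + 8·b = -38.
Eliminating b: 8·(row 1) − 48·(row 2) gives 1312·m = 8·(-385) − 48·(-38) = -1256, so m = -157/164.
Then b = ((-38) − 48·(-157/164))/8 = 163/164.

m = -0.957, b = 0.994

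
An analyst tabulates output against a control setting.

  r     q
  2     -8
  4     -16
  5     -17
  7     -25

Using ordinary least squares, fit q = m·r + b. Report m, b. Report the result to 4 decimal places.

m = -3.3077, b = -1.6154

Setting ∂/∂m … = 0 gives: 94·m + 18·b = -340;  18·m + 4·b = -66.
(Σr·r = 94, Σr = 18, Σ1 = 4, Σr·q = -340, Σq = -66.)
det = 94·4 − 18² = 52.
m = ((-340)·4 − 18·(-66))/52 = -43/13; b = (94·(-66) − 18·(-340))/52 = -21/13.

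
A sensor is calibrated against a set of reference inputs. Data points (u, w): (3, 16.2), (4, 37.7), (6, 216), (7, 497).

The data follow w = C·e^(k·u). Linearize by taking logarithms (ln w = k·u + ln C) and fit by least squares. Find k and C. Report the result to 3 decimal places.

Let Y = ln w. Fitting Y = k·u + ln C by least squares:
Σu = 20.0000, Σ(u)² = 110.0000, Σln w = 17.9985, Σu·ln w = 98.5855.
Equations: 110.0000·k + 20.0000·ln C = 98.5855;  20.0000·k + 4·ln C = 17.9985.
Slope k = (n·Σu·ln w − Σu·Σln w)/(n·Σ(u)² − (Σu)²) = (4·98.5855 − 20.0000·17.9985)/40.0000 = 0.85928; ln C = (Σln w − k·Σu)/n = 0.20325, so C = exp(0.20325) = 1.22538.

k = 0.859, C = 1.225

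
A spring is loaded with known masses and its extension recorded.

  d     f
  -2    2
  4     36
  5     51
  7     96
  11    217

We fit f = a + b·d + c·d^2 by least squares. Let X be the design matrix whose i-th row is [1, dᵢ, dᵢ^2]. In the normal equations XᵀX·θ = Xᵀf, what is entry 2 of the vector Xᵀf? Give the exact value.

Entry 2 ↔ basis d, so (Xᵀf)_{2} = Σᵢ (d)·fᵢ = (-2)·(2) + (4)·(36) + (5)·(51) + (7)·(96) + (11)·(217) = 3454.

3454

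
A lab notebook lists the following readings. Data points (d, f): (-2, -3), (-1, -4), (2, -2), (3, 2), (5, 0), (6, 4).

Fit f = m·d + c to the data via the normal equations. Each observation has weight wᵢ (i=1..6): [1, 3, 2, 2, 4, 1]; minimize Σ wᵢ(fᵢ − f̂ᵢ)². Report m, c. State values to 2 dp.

Sums needed: Σwᵢ·d·d = 169, Σwᵢ·d = 31, Σwᵢ·1 = 13.
Right-hand side: Σwᵢ·d·f = 46, Σwᵢ·f = -11.
So AᵀWA·[m, c]ᵀ = AᵀWf: [[169, 31]; [31, 13]]·[m, c]ᵀ = [46, -11]ᵀ.
Δ = 169·13 − 31² = 1236.
m = (46·13 − 31·(-11))/1236 = 313/412; c = (169·(-11) − 31·46)/1236 = -1095/412.

m = 0.76, c = -2.66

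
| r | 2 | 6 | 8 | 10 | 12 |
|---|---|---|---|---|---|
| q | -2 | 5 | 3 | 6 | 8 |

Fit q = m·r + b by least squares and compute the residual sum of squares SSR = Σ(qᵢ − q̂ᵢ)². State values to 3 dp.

From the data, Σr·r = 348, Σr = 38, Σ1 = 5.
And Σr·q = 206, Σq = 20.
AᵀA·[m, b]ᵀ = Aᵀq becomes [[348, 38]; [38, 5]]·[m, b]ᵀ = [206, 20]ᵀ.
det = 348·5 − 38² = 296.
m = (206·5 − 38·20)/296 = 135/148; b = (348·20 − 38·206)/296 = -217/74.
Residuals: -33/37, 91/37, -101/74, -7/37, -1/74; SSR = 647/74.

SSR = 8.743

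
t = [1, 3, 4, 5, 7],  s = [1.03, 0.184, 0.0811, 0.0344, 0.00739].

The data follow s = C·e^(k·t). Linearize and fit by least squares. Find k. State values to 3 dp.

Linearized form: ln s = k·t + ln C. From the 5 transformed points,
Over the data: Σt = 20.0000, Σ(t)² = 100.0000, Σln s = -12.4527, Σt·ln s = -66.2991.
Normal system: [[100.0000, 20.0000]; [20.0000, 5]]·[k, ln C]ᵀ = [-66.2991, -12.4527]ᵀ.
Solving (det = 100.0000): k = -0.82442, ln C = 0.80716.

k = -0.824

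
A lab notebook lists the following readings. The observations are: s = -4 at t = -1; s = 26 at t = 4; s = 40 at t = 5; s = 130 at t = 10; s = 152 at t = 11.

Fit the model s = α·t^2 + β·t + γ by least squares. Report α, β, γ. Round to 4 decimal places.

α = 0.9752, β = 3.3320, γ = -1.8194

Compute the Gram sums: Σt^2·t^2 = 25523, Σt^2·t = 2519, Σt^2 = 263, Σt·t = 263, Σt = 29, Σ1 = 5.
Right-hand side: Σt^2·s = 32804, Σt·s = 3280, Σs = 344.
AᵀA·[α, β, γ]ᵀ = Aᵀs becomes [[25523, 2519, 263]; [2519, 263, 29]; [263, 29, 5]]·[α, β, γ]ᵀ = [32804, 3280, 344]ᵀ.
Inverting the 3×3 Gram matrix, [α, β, γ]ᵀ = [5458/5597, 55948/16791, -30550/16791]ᵀ.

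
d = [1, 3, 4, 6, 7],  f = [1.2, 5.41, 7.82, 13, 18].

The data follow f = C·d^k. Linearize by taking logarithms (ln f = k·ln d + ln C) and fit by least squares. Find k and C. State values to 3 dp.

k = 1.364, C = 1.196

With ln fᵢ as the transformed response and ln dᵢ as the regressor:
Sums: Σln d = 6.2226, Σ(ln d)² = 10.1257, Σln f = 9.3826, Σln d·ln f = 14.9261.
Normal system: [[10.1257, 6.2226]; [6.2226, 5]]·[k, ln C]ᵀ = [14.9261, 9.3826]ᵀ.
Δ = 10.1257·5 − (6.2226)² = 11.9082; k = (14.9261·5 − 6.2226·9.3826)/11.9082 = 1.36432, ln C = (10.1257·9.3826 − 6.2226·14.9261)/11.9082 = 0.17860, so C = exp(0.17860) = 1.19554.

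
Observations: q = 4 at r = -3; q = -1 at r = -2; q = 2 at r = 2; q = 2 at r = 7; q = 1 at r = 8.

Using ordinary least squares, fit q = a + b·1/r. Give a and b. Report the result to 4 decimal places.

XᵀX·[a, b]ᵀ = Xᵀq reads: 5·a + (-11/168)·b = 8;  (-11/168)·a + (18265/28224)·b = 97/168.
Eliminating b: (18265/28224)·(row 1) − (-11/168)·(row 2) gives (22801/7056)·a = (18265/28224)·8 − (-11/168)·(97/168) = 147187/28224, so a = 147187/91204.
Then b = ((97/168) − (-11/168)·(147187/91204))/(18265/28224) = 24066/22801.

a = 1.6138, b = 1.0555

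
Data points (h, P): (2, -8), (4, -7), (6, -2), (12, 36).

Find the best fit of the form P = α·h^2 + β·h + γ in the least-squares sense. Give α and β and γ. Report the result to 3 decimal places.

α = 0.484, β = -2.376, γ = -5.202

Setting ∂/∂α … = 0 gives: 22304·α + 2016·β + 200·γ = 4968;  2016·α + 200·β + 24·γ = 376;  200·α + 24·β + 4·γ = 19.
Solving the 3×3 system (Gaussian elimination) gives α = 701/1448, β = -430/181, γ = -1883/362.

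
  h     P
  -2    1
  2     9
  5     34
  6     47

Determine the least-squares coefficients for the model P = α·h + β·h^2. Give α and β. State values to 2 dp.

Entries of MᵀM: Σh·h = 69, Σh·h^2 = 341, Σh^2·h^2 = 1953.
For MᵀP: Σh·P = 468, Σh^2·P = 2582.
Determinant 69·1953 − 341² = 18476.
α = (468·1953 − 341·2582)/18476 = 541/298; β = (69·2582 − 341·468)/18476 = 9285/9238.

α = 1.82, β = 1.01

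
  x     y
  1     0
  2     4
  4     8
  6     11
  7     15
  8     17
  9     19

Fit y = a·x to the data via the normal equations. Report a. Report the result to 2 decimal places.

a = 2.06

AᵀA·[a]ᵀ = Aᵀy reads: 251·a = 518.
Hence a = 518 / 251 ≈ 2.06375.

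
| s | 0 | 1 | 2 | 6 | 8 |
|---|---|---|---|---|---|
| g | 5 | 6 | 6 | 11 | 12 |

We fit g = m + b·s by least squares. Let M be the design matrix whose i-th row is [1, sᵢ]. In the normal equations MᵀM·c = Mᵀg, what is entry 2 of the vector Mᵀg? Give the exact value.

Entry 2 ↔ basis s, so (Mᵀg)_{2} = Σᵢ (s)·gᵢ = (0)·(5) + (1)·(6) + (2)·(6) + (6)·(11) + (8)·(12) = 180.

180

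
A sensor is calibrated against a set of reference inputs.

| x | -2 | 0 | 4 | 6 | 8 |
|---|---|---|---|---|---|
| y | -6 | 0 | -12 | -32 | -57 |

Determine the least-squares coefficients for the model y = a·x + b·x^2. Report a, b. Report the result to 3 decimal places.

a = 0.898, b = -1.010

Normal-equation sums: Σx·x = 120, Σx·x^2 = 784, Σx^2·x^2 = 5664.
Moment sums: Σx·y = -684, Σx^2·y = -5016.
AᵀA·[a, b]ᵀ = Aᵀy becomes [[120, 784]; [784, 5664]]·[a, b]ᵀ = [-684, -5016]ᵀ.
Δ = 120·5664 − 784² = 65024.
a = ((-684)·5664 − 784·(-5016))/65024 = 114/127; b = (120·(-5016) − 784·(-684))/65024 = -513/508.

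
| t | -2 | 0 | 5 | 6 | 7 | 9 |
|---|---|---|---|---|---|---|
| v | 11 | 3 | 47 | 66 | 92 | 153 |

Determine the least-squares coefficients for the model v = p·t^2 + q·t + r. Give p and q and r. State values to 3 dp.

Entries of XᵀX: Σt^2·t^2 = 10899, Σt^2·t = 1405, Σt^2 = 195, Σt·t = 195, Σt = 25, Σ1 = 6.
For Xᵀv: Σt^2·v = 20496, Σt·v = 2630, Σv = 372.
Inverting the 3×3 Gram matrix, [p, q, r]ᵀ = [24729/12656, -10827/12656, 6523/3164]ᵀ.

p = 1.954, q = -0.855, r = 2.062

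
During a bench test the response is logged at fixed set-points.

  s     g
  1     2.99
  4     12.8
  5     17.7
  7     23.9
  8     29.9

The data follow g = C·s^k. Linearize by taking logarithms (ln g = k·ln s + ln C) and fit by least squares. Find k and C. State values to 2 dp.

Taking logs, ln g = k·ln s + ln C, so regress ln g on ln s.
Over the data: Σln s = 7.0211, Σ(ln s)² = 12.6227, Σln g = 13.0900, Σln s·ln g = 21.4008.
Normal system: [[12.6227, 7.0211]; [7.0211, 5]]·[k, ln C]ᵀ = [21.4008, 13.0900]ᵀ.
Solving (det = 13.8181): k = 1.09263, ln C = 1.08372, so C = exp(1.08372) = 2.95565.

k = 1.09, C = 2.96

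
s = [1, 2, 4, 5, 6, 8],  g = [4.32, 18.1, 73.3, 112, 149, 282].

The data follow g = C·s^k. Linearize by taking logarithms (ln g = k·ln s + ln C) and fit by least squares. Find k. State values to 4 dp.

k = 1.9958

Taking logs, ln g = k·ln s + ln C, so regress ln g on ln s.
AᵀA = [[12.5270, 7.5601]; [7.5601, 6]], rhs = [36.2528, 24.0181]ᵀ  (here Σln s = 7.5601, Σ(ln s)² = 12.5270, Σln g = 24.0181, Σln s·ln g = 36.2528).
Slope k = (n·Σln s·ln g − Σln s·Σln g)/(n·Σ(ln s)² − (Σln s)²) = (6·36.2528 − 7.5601·24.0181)/18.0074 = 1.99576; ln C = (Σln g − k·Σln s)/n = 1.48833.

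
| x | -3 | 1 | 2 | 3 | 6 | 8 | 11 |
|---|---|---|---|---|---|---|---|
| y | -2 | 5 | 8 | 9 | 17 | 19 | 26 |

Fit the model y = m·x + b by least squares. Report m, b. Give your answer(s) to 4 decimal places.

m = 2.0152, b = 3.6537

Entries of AᵀA: Σx·x = 244, Σx = 28, Σ1 = 7.
And Σx·y = 594, Σy = 82.
So AᵀA·[m, b]ᵀ = Aᵀy: [[244, 28]; [28, 7]]·[m, b]ᵀ = [594, 82]ᵀ.
Eliminating b: 7·(row 1) − 28·(row 2) gives 924·m = 7·594 − 28·82 = 1862, so m = 133/66.
Then b = (82 − 28·(133/66))/7 = 844/231.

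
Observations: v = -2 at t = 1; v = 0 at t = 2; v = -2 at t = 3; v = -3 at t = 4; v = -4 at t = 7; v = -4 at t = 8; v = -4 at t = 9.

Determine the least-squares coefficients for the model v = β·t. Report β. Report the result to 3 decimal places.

β = -0.518

The normal equations are: 224·β = -116.
Hence β = -116 / 224 ≈ -0.517857.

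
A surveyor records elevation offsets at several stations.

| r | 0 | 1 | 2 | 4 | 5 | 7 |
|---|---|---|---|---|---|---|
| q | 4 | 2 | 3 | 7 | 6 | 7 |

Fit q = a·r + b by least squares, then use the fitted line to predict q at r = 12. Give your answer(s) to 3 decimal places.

q̂ = 10.708

Compute the Gram sums: Σr·r = 95, Σr = 19, Σ1 = 6.
Right-hand side: Σr·q = 115, Σq = 29.
AᵀA·[a, b]ᵀ = Aᵀq becomes [[95, 19]; [19, 6]]·[a, b]ᵀ = [115, 29]ᵀ.
det = 95·6 − 19² = 209.
a = (115·6 − 19·29)/209 = 139/209; b = (95·29 − 19·115)/209 = 30/11.
At r = 12: q̂ = (139/209)·(12) + (30/11)·(1) = 2238/209.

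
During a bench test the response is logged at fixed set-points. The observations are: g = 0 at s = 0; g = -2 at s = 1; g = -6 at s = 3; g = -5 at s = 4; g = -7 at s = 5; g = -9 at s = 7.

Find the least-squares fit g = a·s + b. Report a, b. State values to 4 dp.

a = -1.2400, b = -0.7000

Entries of XᵀX: Σs·s = 100, Σs = 20, Σ1 = 6.
Moment sums: Σs·g = -138, Σg = -29.
So XᵀX·[a, b]ᵀ = Xᵀg: [[100, 20]; [20, 6]]·[a, b]ᵀ = [-138, -29]ᵀ.
det = 100·6 − 20² = 200.
a = ((-138)·6 − 20·(-29))/200 = -31/25; b = (100·(-29) − 20·(-138))/200 = -7/10.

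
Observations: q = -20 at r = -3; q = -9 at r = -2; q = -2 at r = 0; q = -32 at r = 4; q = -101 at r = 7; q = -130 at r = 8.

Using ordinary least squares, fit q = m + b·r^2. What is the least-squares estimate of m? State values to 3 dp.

Forming AᵀA = [[6, 142]; [142, 6850]] and Aᵀq = [-294, -13997]ᵀ gives AᵀA·[m, b]ᵀ = Aᵀq.
Δ = 6·6850 − 142² = 20936.
m = ((-294)·6850 − 142·(-13997))/20936 = -13163/10468; b = (6·(-13997) − 142·(-294))/20936 = -21117/10468.

m = -1.257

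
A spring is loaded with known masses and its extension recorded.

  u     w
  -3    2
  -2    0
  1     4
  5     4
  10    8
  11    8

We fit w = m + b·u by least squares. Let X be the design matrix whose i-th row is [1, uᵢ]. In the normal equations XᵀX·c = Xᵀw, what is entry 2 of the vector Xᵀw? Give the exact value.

186

Entry 2 ↔ basis u, so (Xᵀw)_{2} = Σᵢ (u)·wᵢ = (-3)·(2) + (-2)·(0) + (1)·(4) + (5)·(4) + (10)·(8) + (11)·(8) = 186.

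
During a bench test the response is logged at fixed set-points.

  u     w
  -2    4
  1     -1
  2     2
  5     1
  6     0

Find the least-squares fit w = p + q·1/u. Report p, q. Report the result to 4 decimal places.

Entries of AᵀA: Σ1 = 5, Σ1/u = 41/30, Σ1/u·1/u = 1411/900.
For Aᵀw: Σw = 6, Σ1/u·w = -9/5.
So AᵀA·[p, q]ᵀ = Aᵀw: [[5, 41/30]; [41/30, 1411/900]]·[p, q]ᵀ = [6, -9/5]ᵀ.
Determinant 5·(1411/900) − (41/30)² = 2687/450.
p = (6·(1411/900) − (41/30)·(-9/5))/(2687/450) = 5340/2687; q = (5·(-9/5) − (41/30)·6)/(2687/450) = -7740/2687.

p = 1.9873, q = -2.8805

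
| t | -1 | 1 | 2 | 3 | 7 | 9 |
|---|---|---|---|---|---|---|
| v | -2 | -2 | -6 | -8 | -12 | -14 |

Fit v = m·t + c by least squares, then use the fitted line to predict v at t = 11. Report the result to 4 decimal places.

v̂ = -16.9837

The normal system AᵀA·[m, c]ᵀ = Aᵀv is [[145, 21]; [21, 6]]·[m, c]ᵀ = [-246, -44]ᵀ.
Determinant 145·6 − 21² = 429.
m = ((-246)·6 − 21·(-44))/429 = -184/143; c = (145·(-44) − 21·(-246))/429 = -1214/429.
At t = 11: v̂ = (-184/143)·(11) + (-1214/429)·(1) = -7286/429.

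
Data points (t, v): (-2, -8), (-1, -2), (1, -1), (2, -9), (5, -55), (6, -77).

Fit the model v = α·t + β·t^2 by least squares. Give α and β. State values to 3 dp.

The normal equations are: 71·α + 341·β = -738;  341·α + 1955·β = -4218.
(Σt·t = 71, Σt·t^2 = 341, Σt^2·t^2 = 1955, Σt·v = -738, Σt^2·v = -4218.)
Determinant 71·1955 − 341² = 22524.
α = ((-738)·1955 − 341·(-4218))/22524 = -371/1877; β = (71·(-4218) − 341·(-738))/22524 = -3985/1877.

α = -0.198, β = -2.123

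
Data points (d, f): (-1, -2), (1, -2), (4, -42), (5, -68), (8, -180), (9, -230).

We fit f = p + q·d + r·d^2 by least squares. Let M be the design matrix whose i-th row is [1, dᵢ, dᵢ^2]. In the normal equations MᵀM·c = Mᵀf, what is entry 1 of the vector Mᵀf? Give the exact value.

Entry 1 ↔ basis 1, so (Mᵀf)_{1} = Σᵢ fᵢ = (1)·(-2) + (1)·(-2) + (1)·(-42) + (1)·(-68) + (1)·(-180) + (1)·(-230) = -524.

-524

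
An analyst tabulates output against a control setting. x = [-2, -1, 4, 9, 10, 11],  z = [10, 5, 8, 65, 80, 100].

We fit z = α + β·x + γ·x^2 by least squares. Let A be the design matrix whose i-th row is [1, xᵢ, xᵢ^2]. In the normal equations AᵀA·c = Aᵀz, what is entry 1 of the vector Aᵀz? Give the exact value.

268

Entry 1 ↔ basis 1, so (Aᵀz)_{1} = Σᵢ zᵢ = (1)·(10) + (1)·(5) + (1)·(8) + (1)·(65) + (1)·(80) + (1)·(100) = 268.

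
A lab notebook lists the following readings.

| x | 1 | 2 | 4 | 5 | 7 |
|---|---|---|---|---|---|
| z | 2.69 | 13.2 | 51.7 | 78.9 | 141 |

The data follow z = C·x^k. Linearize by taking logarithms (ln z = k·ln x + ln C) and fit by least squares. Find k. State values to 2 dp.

k = 2.04

Linearized form: ln z = k·ln x + ln C. From the 5 transformed points,
Σln x = 5.6348, Σ(ln x)² = 8.7791, Σln z = 16.8322, Σln x·ln z = 23.9182.
Equations: 8.7791·k + 5.6348·ln C = 23.9182;  5.6348·k + 5·ln C = 16.8322.
Δ = 8.7791·5 − (5.6348)² = 12.1448; k = (23.9182·5 − 5.6348·16.8322)/12.1448 = 2.03753, ln C = (8.7791·16.8322 − 5.6348·23.9182)/12.1448 = 1.07022.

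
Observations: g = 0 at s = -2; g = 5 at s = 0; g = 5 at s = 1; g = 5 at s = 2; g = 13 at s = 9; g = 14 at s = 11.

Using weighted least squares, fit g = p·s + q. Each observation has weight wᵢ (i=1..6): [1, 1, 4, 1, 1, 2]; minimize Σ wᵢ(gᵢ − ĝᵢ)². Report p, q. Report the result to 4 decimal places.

p = 0.9718, q = 3.6988

Forming XᵀWX = [[335, 35]; [35, 10]] and XᵀWg = [455, 71]ᵀ gives XᵀWX·[p, q]ᵀ = XᵀWg.
Determinant 335·10 − 35² = 2125.
p = (455·10 − 35·71)/2125 = 413/425; q = (335·71 − 35·455)/2125 = 1572/425.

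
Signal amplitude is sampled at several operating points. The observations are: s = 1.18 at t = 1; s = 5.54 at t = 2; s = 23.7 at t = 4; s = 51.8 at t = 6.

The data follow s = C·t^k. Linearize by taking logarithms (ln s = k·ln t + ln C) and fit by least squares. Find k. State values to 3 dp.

Taking logs, ln s = k·ln t + ln C, so regress ln s on ln t.
Over the data: Σln t = 3.8712, Σ(ln t)² = 5.6127, Σln s = 8.9904, Σln t·ln s = 12.6477.
Normal system: [[5.6127, 3.8712]; [3.8712, 4]]·[k, ln C]ᵀ = [12.6477, 8.9904]ᵀ.
Solving (det = 7.4645): k = 2.11500, ln C = 0.20070.

k = 2.115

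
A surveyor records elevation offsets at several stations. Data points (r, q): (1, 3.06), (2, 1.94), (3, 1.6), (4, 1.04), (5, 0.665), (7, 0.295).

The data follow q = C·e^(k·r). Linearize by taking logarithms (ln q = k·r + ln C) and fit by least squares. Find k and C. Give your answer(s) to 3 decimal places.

Taking logs, ln q = k·r + ln C, so regress ln q on r.
Sums: Σr = 22.0000, Σ(r)² = 104.0000, Σln q = 0.6616, Σr·ln q = -6.5746.
Normal system: [[104.0000, 22.0000]; [22.0000, 6]]·[k, ln C]ᵀ = [-6.5746, 0.6616]ᵀ.
Solving (det = 140.0000): k = -0.38573, ln C = 1.52461, so C = exp(1.52461) = 4.59336.

k = -0.386, C = 4.593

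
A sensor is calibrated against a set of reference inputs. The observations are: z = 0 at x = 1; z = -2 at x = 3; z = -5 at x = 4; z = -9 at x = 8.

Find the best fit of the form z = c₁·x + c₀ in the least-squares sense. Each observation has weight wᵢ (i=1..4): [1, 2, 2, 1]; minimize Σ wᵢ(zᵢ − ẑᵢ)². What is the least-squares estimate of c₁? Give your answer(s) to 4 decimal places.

Normal-equation sums: Σwᵢ·x·x = 115, Σwᵢ·x = 23, Σwᵢ·1 = 6.
And Σwᵢ·x·z = -124, Σwᵢ·z = -23.
So AᵀWA·[c₁, c₀]ᵀ = AᵀWz: [[115, 23]; [23, 6]]·[c₁, c₀]ᵀ = [-124, -23]ᵀ.
Determinant 115·6 − 23² = 161.
c₁ = ((-124)·6 − 23·(-23))/161 = -215/161; c₀ = (115·(-23) − 23·(-124))/161 = 9/7.

c₁ = -1.3354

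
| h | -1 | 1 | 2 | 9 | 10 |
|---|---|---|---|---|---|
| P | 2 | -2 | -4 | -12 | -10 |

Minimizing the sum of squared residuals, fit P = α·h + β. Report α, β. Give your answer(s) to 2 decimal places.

α = -1.12, β = -0.49

With design matrix M, MᵀM = [[187, 21]; [21, 5]] and MᵀP = [-220, -26]ᵀ.
Eliminating β: 5·(row 1) − 21·(row 2) gives 494·α = 5·(-220) − 21·(-26) = -554, so α = -277/247.
Then β = ((-26) − 21·(-277/247))/5 = -121/247.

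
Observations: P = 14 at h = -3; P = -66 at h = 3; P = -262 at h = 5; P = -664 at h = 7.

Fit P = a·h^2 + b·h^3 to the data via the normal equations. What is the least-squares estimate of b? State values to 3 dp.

XᵀX·[a, b]ᵀ = XᵀP reads: 3188·a + 19932·b = -39554;  19932·a + 134732·b = -262662.
det = 3188·134732 − 19932² = 32240992.
a = ((-39554)·134732 − 19932·(-262662))/32240992 = -5863159/2015062; b = (3188·(-262662) − 19932·(-39554))/32240992 = -1530504/1007531.

b = -1.519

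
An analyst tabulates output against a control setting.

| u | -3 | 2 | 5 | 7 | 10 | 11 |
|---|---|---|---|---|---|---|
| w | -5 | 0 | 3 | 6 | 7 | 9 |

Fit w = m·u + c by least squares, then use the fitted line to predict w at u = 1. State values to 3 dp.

The normal equations are: 308·m + 32·c = 241;  32·m + 6·c = 20.
(Σu·u = 308, Σu = 32, Σ1 = 6, Σu·w = 241, Σw = 20.)
Determinant 308·6 − 32² = 824.
m = (241·6 − 32·20)/824 = 403/412; c = (308·20 − 32·241)/824 = -194/103.
At u = 1: ŵ = (403/412)·(1) + (-194/103)·(1) = -373/412.

ŵ = -0.905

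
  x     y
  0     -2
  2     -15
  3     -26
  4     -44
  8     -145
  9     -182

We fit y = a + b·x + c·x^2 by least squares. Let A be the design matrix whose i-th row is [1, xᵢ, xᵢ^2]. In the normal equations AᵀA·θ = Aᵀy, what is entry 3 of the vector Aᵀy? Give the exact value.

-25020

Entry 3 ↔ basis x^2, so (Aᵀy)_{3} = Σᵢ (x^2)·yᵢ = (0)·(-2) + (4)·(-15) + (9)·(-26) + (16)·(-44) + (64)·(-145) + (81)·(-182) = -25020.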